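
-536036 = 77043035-77579071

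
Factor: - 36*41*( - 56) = 2^5*3^2*7^1 * 41^1 = 82656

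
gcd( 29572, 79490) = 2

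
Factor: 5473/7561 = 13^1*421^1*7561^(-1) 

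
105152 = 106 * 992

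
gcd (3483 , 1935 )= 387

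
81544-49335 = 32209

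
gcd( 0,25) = 25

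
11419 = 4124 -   -  7295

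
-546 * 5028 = -2745288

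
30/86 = 15/43 = 0.35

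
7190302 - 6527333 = 662969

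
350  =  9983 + - 9633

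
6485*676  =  4383860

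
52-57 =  - 5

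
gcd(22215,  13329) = 4443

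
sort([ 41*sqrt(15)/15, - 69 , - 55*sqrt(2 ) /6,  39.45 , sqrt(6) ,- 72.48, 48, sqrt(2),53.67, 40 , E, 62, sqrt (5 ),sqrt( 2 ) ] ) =[ - 72.48,-69, - 55*sqrt(2)/6, sqrt(2),sqrt(  2), sqrt( 5 ),sqrt(6 ) , E,41*sqrt( 15) /15,39.45,40,48 , 53.67 , 62] 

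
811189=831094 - 19905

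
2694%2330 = 364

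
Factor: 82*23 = 2^1*23^1*41^1 = 1886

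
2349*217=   509733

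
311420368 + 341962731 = 653383099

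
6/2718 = 1/453 = 0.00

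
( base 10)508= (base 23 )M2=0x1FC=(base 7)1324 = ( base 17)1cf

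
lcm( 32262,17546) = 1000122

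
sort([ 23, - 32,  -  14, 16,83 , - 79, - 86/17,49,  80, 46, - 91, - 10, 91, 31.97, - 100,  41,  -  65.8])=[ - 100, - 91, - 79 , - 65.8, - 32, - 14 , - 10, - 86/17, 16,  23,  31.97 , 41,46,49, 80,83,  91]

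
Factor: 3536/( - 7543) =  - 2^4*13^1*17^1*19^( - 1 ) * 397^ (- 1)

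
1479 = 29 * 51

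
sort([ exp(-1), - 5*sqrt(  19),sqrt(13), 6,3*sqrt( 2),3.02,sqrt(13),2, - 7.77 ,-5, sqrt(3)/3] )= [ - 5*sqrt( 19), - 7.77,-5, exp( - 1) , sqrt( 3 )/3,2,3.02,sqrt( 13), sqrt(13),3*sqrt( 2),  6] 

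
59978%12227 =11070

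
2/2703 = 2/2703=0.00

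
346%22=16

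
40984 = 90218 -49234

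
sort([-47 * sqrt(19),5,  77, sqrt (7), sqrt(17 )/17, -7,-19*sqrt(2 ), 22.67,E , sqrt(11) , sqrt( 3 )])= [-47*sqrt(19),-19 * sqrt( 2), - 7, sqrt (17) /17, sqrt(3 ),sqrt(7 ), E, sqrt( 11 ),5, 22.67, 77 ] 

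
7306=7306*1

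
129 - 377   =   -248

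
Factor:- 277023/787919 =  -  3^1*11^( - 1) * 83^( - 1 )*107^1 = -321/913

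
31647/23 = 1375 + 22/23 = 1375.96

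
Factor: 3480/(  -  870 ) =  - 4 =- 2^2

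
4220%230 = 80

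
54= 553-499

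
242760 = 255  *952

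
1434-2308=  - 874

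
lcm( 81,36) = 324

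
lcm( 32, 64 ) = 64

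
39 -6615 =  - 6576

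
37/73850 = 37/73850  =  0.00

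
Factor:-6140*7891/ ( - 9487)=2^2*5^1*13^1*53^(-1)*179^( - 1 )*307^1*607^1=48450740/9487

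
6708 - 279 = 6429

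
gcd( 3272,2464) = 8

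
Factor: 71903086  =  2^1 * 53^1*523^1 * 1297^1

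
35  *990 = 34650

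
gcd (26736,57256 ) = 8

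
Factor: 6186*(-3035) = -2^1*3^1*5^1*607^1*1031^1 =- 18774510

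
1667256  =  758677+908579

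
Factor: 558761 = 7^1*79823^1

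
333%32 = 13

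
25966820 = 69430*374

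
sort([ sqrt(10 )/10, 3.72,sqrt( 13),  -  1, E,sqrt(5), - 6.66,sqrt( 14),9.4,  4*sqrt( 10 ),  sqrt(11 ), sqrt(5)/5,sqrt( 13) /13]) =[ - 6.66, - 1, sqrt( 13 ) /13, sqrt( 10 )/10,sqrt( 5) /5,sqrt(5) , E,sqrt( 11), sqrt(13 ), 3.72,  sqrt( 14 ),  9.4,4*sqrt(10)] 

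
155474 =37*4202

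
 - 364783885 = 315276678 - 680060563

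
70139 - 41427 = 28712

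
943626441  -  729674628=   213951813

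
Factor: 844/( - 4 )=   -  211^1  =  - 211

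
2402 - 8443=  - 6041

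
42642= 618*69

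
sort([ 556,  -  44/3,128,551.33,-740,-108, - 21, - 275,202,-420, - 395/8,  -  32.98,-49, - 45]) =[  -  740,-420, - 275, -108, - 395/8, - 49 ,  -  45,-32.98, - 21, - 44/3,128,202,  551.33, 556 ]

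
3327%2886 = 441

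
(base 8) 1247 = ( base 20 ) 1dj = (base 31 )ls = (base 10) 679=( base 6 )3051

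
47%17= 13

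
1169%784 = 385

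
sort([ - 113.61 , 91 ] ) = [- 113.61, 91]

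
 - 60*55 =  - 3300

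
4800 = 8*600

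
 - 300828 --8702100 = 8401272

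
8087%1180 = 1007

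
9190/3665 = 1838/733 = 2.51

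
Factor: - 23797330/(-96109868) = 11898665/48054934 =2^( - 1)*5^1* 37^( - 1 )*281^(  -  1) *2311^ (-1 )*2379733^1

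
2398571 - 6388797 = -3990226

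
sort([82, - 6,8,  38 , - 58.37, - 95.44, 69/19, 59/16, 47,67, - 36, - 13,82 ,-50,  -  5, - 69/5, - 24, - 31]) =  [ - 95.44, - 58.37, - 50, - 36, - 31,  -  24,  -  69/5, - 13, - 6 , - 5 , 69/19, 59/16, 8,  38,47, 67,  82, 82 ]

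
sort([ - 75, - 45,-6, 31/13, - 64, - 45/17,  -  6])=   [ - 75, - 64, - 45, - 6, - 6, - 45/17, 31/13] 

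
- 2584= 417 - 3001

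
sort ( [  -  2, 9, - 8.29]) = [ - 8.29, - 2, 9 ]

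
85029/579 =28343/193 = 146.85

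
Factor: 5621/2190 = 2^(- 1)*3^( - 1) * 5^( - 1 )*7^1*11^1 =77/30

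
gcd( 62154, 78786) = 54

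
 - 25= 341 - 366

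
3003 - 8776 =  - 5773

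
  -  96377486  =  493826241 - 590203727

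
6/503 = 6/503 = 0.01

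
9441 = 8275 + 1166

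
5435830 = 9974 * 545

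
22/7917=22/7917  =  0.00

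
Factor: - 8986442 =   -  2^1*67^1*199^1 * 337^1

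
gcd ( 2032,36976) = 16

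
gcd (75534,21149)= 1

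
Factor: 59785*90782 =5427401870 = 2^1*5^1*11^1*19^1*1087^1*2389^1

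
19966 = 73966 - 54000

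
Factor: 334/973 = 2^1*7^( - 1)*139^( - 1 )* 167^1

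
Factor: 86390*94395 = 2^1*3^1*5^2*7^1*29^1*31^1*53^1*163^1 = 8154784050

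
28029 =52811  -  24782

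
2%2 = 0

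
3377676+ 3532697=6910373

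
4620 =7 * 660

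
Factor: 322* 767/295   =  2^1*5^(-1)*7^1*13^1*23^1 = 4186/5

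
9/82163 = 9/82163 = 0.00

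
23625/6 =3937 + 1/2 = 3937.50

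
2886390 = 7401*390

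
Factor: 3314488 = 2^3* 414311^1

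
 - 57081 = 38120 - 95201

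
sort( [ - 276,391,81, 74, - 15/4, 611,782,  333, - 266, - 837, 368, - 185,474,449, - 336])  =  [ - 837, - 336,-276, - 266, - 185, - 15/4,74,81 , 333,368,391 , 449,474, 611, 782] 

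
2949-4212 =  - 1263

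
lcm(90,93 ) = 2790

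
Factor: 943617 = 3^1*149^1*2111^1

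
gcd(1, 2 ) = 1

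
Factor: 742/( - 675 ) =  - 2^1*3^(  -  3 )*5^( - 2)*7^1*53^1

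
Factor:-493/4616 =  - 2^ ( - 3 )*17^1*29^1*577^( - 1)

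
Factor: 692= 2^2*173^1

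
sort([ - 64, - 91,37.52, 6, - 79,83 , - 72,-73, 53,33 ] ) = [-91, - 79, - 73, - 72, - 64, 6,33, 37.52,  53, 83 ]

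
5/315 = 1/63 = 0.02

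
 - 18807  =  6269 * ( - 3)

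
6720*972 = 6531840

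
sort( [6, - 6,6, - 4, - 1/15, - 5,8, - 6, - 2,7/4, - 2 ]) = [ - 6, - 6, - 5,  -  4, - 2, - 2, - 1/15,7/4, 6,  6,8 ] 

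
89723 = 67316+22407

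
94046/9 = 94046/9 = 10449.56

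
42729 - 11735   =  30994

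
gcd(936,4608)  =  72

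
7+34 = 41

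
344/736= 43/92 = 0.47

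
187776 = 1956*96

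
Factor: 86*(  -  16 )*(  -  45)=2^5 * 3^2*5^1*43^1 = 61920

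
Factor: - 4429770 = -2^1*3^1*5^1*149^1*991^1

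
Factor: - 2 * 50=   -  100  =  -2^2*5^2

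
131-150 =  -  19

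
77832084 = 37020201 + 40811883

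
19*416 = 7904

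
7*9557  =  66899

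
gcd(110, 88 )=22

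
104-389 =-285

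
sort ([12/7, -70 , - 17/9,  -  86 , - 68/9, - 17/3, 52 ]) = [ - 86,  -  70,  -  68/9, - 17/3, - 17/9,12/7, 52] 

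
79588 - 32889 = 46699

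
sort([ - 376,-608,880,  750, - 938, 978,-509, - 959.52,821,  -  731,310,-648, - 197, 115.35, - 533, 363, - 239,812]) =[-959.52, - 938, - 731 , - 648, - 608  , - 533,- 509, - 376, - 239 , - 197, 115.35, 310 , 363,  750, 812,821,  880, 978]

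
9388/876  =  2347/219 =10.72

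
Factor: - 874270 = -2^1 * 5^1*87427^1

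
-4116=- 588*7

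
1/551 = 1/551 = 0.00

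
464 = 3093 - 2629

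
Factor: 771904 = 2^6*7^1*1723^1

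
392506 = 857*458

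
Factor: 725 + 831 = 2^2*389^1 = 1556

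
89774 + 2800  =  92574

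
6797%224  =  77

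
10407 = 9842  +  565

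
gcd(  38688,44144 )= 496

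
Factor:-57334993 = -57334993^1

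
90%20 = 10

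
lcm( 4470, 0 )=0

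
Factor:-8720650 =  - 2^1*5^2 * 174413^1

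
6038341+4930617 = 10968958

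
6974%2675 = 1624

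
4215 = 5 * 843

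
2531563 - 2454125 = 77438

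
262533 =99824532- 99561999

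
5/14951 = 5/14951 = 0.00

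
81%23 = 12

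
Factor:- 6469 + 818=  - 5651= - 5651^1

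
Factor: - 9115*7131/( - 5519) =3^1*5^1 * 1823^1* 2377^1 * 5519^(-1)= 64999065/5519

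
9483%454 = 403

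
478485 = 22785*21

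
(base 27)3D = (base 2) 1011110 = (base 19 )4I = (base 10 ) 94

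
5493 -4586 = 907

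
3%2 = 1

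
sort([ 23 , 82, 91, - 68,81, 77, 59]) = [ - 68, 23, 59 , 77,81,82,91]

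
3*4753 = 14259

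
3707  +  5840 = 9547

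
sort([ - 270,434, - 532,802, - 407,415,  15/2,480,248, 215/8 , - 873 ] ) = [ - 873, - 532 , - 407, - 270, 15/2, 215/8, 248,415, 434, 480,802]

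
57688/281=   57688/281 = 205.30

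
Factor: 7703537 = 7703537^1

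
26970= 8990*3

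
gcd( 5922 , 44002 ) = 14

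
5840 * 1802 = 10523680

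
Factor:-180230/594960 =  - 269/888 = -2^(-3)*3^( - 1)*37^( - 1) * 269^1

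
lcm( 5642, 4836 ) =33852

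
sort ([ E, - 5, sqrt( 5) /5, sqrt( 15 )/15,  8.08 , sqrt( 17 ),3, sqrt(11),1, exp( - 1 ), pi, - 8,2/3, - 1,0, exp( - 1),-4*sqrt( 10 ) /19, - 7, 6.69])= [- 8,  -  7, - 5, - 1,  -  4*sqrt ( 10 )/19,0,sqrt(15)/15, exp( - 1 ), exp ( - 1),sqrt (5)/5 , 2/3, 1,E,3,pi, sqrt(11),  sqrt( 17),  6.69,8.08 ]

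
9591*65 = 623415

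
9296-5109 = 4187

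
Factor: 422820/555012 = 435/571=3^1*5^1*29^1* 571^ (-1 ) 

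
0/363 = 0 = 0.00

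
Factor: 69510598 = 2^1 * 61^1*569759^1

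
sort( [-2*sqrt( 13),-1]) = [ - 2*sqrt ( 13 ), - 1] 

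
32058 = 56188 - 24130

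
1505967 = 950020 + 555947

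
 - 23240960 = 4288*( - 5420 ) 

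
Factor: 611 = 13^1*47^1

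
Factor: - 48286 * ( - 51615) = 2492281890 = 2^1 *3^2*5^1*7^1 * 31^1*37^1*3449^1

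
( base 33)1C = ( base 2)101101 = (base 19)27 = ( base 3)1200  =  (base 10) 45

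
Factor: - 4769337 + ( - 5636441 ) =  - 2^1*409^1*12721^1 =- 10405778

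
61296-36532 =24764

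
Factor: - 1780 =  - 2^2*5^1*89^1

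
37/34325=37/34325 = 0.00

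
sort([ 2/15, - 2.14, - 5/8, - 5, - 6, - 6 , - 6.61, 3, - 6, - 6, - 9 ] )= [ - 9, - 6.61, - 6,-6, - 6, - 6,-5, - 2.14, - 5/8,2/15, 3 ] 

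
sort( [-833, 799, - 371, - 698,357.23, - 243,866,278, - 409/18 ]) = [ - 833, - 698  , - 371, - 243, - 409/18, 278, 357.23,799,866]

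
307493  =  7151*43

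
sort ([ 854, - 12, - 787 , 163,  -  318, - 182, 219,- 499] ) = [ - 787,- 499, - 318, - 182, - 12,  163,  219, 854]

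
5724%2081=1562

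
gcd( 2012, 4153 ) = 1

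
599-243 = 356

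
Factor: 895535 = 5^1 * 179107^1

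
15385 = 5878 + 9507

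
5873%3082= 2791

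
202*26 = 5252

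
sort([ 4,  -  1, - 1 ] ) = [  -  1,  -  1,4]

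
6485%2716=1053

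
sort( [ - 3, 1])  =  [  -  3, 1] 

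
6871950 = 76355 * 90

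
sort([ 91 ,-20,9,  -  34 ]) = [  -  34,-20,  9, 91] 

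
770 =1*770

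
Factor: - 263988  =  -2^2*3^2*7333^1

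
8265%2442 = 939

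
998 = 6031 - 5033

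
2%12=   2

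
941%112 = 45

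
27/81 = 1/3 = 0.33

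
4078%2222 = 1856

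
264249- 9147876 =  - 8883627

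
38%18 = 2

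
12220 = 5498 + 6722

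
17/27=17/27 = 0.63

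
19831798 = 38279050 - 18447252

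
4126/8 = 2063/4 = 515.75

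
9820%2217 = 952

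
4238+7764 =12002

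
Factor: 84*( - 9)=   -  2^2 * 3^3*7^1 = - 756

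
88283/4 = 88283/4 =22070.75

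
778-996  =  -218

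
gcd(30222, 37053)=207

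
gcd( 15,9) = 3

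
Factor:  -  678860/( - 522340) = 7^( - 1 )*41^( - 1)*373^1  =  373/287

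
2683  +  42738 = 45421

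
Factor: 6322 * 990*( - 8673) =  - 54282398940=- 2^2 *3^3*5^1*7^2 * 11^1 * 29^1*59^1*109^1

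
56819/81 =56819/81  =  701.47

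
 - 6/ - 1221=2/407 = 0.00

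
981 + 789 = 1770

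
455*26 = 11830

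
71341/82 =71341/82 = 870.01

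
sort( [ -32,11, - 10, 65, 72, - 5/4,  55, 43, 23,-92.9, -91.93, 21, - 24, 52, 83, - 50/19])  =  [  -  92.9, -91.93,-32, - 24,-10,-50/19, - 5/4,  11,21,  23, 43,  52, 55,65,72,83]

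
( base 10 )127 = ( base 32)3v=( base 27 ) 4j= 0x7f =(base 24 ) 57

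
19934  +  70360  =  90294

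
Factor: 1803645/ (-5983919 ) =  - 3^2*5^1*149^1*269^1*5983919^(-1) 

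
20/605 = 4/121 = 0.03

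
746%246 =8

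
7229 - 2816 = 4413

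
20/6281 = 20/6281 = 0.00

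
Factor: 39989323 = 11^1*3635393^1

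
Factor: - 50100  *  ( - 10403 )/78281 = 2^2 * 3^1 *5^2 * 7^( - 1 )*53^ ( - 1)* 101^1*103^1 * 167^1 * 211^(- 1 ) = 521190300/78281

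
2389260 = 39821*60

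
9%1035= 9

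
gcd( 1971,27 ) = 27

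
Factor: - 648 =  - 2^3*3^4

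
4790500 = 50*95810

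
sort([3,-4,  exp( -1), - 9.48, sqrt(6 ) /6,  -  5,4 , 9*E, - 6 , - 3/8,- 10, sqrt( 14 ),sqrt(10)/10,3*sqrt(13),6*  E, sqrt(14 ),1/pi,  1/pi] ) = [ - 10,  -  9.48, - 6,- 5, - 4 , - 3/8,sqrt(10)/10,1/pi , 1/pi,exp( - 1) , sqrt ( 6 ) /6,3,sqrt( 14 ),sqrt(14 ),4, 3*sqrt ( 13 ),6*E,9*E] 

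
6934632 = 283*24504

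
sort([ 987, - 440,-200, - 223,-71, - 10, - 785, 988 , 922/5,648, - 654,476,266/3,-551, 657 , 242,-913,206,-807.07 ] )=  [ - 913, - 807.07,  -  785, - 654, - 551 ,-440,-223, - 200,-71  , - 10, 266/3, 922/5, 206, 242, 476, 648,657, 987,988]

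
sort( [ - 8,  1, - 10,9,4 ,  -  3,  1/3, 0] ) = [ - 10  , - 8,- 3,0, 1/3 , 1, 4, 9 ] 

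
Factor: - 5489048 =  - 2^3*686131^1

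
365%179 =7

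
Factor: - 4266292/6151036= - 67^1*641^(-1)*2399^ ( - 1)*15919^1 = -  1066573/1537759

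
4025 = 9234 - 5209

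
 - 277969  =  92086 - 370055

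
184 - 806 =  - 622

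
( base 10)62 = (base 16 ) 3E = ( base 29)24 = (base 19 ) 35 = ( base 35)1r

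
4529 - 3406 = 1123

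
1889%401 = 285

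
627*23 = 14421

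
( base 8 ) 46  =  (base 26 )1C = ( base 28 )1A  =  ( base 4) 212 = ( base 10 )38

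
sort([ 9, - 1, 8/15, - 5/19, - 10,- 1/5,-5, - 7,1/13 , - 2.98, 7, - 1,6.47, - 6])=[ - 10, - 7, - 6, - 5, - 2.98, - 1, - 1, -5/19, - 1/5, 1/13,8/15,6.47, 7,9]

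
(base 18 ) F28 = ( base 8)11450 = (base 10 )4904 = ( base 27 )6JH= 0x1328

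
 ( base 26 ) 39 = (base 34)2j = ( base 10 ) 87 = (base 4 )1113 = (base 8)127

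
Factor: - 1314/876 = -3/2 = - 2^( - 1)*3^1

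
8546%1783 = 1414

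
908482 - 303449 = 605033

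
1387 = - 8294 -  - 9681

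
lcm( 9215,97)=9215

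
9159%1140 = 39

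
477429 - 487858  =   - 10429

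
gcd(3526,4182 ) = 82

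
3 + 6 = 9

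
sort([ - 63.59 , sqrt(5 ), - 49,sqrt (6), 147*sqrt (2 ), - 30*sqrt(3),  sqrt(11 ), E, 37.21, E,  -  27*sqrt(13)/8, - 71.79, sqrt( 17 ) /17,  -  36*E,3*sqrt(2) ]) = [ - 36*E, - 71.79, - 63.59, - 30*sqrt( 3 ),- 49, - 27*sqrt( 13)/8, sqrt( 17 ) /17, sqrt (5 ) , sqrt(6), E, E , sqrt(11 ), 3 * sqrt(2) , 37.21,  147*sqrt( 2)]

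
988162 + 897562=1885724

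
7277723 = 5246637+2031086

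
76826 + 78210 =155036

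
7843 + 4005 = 11848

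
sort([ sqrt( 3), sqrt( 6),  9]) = [sqrt(3), sqrt( 6 )  ,  9 ]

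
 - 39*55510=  - 2164890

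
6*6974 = 41844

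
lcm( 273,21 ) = 273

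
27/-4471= - 1 + 4444/4471=-0.01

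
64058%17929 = 10271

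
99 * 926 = 91674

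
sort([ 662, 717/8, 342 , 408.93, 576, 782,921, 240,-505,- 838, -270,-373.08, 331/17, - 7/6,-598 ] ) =[-838, - 598,-505,-373.08, - 270, - 7/6, 331/17,  717/8,240, 342, 408.93,576, 662, 782 , 921] 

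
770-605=165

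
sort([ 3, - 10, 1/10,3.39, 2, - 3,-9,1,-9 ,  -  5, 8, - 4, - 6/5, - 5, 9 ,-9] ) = [ - 10, - 9,-9, - 9, - 5,-5, - 4, - 3,-6/5, 1/10, 1,  2,  3, 3.39,8, 9]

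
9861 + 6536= 16397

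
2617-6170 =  - 3553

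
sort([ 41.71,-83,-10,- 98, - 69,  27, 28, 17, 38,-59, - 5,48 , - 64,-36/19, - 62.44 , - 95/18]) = [ - 98, - 83,-69, - 64,  -  62.44, - 59, - 10, - 95/18,  -  5, - 36/19, 17,27,28 , 38,41.71 , 48]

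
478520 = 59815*8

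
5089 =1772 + 3317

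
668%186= 110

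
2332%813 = 706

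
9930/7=9930/7 = 1418.57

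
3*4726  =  14178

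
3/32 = 3/32  =  0.09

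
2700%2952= 2700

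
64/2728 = 8/341 = 0.02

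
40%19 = 2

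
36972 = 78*474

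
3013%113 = 75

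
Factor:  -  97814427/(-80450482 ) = 2^( - 1 ) * 3^1*7^( - 1)*89^( - 1)*2399^1 *13591^1*64567^( - 1) 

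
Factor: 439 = 439^1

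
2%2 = 0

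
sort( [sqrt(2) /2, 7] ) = [sqrt( 2)/2,7] 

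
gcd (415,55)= 5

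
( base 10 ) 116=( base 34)3E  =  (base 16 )74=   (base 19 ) 62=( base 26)4C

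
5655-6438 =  - 783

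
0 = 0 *909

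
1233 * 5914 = 7291962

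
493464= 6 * 82244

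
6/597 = 2/199 = 0.01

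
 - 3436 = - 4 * 859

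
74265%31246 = 11773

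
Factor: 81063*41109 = 3^3*71^1*193^1 * 9007^1 = 3332418867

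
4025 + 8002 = 12027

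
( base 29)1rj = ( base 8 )3153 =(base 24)2KB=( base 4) 121223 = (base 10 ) 1643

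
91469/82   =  1115 + 39/82=1115.48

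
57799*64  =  3699136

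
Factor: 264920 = 2^3*5^1*37^1*179^1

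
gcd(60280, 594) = 22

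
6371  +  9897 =16268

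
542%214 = 114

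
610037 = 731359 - 121322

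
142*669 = 94998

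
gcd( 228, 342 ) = 114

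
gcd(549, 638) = 1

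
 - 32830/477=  - 69 + 83/477 = - 68.83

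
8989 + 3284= 12273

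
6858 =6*1143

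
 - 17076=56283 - 73359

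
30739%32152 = 30739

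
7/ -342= - 7/342 = - 0.02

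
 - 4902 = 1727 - 6629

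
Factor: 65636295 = 3^1*5^1*653^1* 6701^1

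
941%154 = 17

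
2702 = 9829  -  7127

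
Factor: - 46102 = -2^1*7^1*37^1*89^1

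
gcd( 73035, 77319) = 9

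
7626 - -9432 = 17058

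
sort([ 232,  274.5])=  [232,274.5] 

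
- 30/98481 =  - 10/32827 =- 0.00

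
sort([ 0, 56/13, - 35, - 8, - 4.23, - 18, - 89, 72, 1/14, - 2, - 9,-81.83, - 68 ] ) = [ - 89, - 81.83, - 68, - 35, - 18, - 9, - 8, - 4.23, - 2,0, 1/14,56/13,72 ] 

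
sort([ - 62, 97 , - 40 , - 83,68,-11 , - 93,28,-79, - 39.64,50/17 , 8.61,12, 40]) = [-93, - 83 , - 79, - 62, - 40,-39.64, - 11 , 50/17,8.61,  12 , 28,40 , 68,97]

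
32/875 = 32/875 = 0.04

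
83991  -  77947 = 6044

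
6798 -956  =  5842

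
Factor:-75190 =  - 2^1*5^1 * 73^1 * 103^1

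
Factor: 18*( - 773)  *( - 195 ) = 2^1*3^3*5^1*13^1 * 773^1 = 2713230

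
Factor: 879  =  3^1*293^1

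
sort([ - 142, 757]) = [ - 142, 757 ] 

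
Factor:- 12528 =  - 2^4*3^3*29^1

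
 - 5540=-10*554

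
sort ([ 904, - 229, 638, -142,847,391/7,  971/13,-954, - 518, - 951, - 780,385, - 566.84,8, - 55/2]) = [-954 , - 951, - 780, - 566.84,-518,- 229 , - 142, - 55/2, 8, 391/7,971/13,385,638,847,904] 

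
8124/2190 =1354/365= 3.71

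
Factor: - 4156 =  - 2^2*1039^1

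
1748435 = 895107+853328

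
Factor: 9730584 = 2^3*3^3*19^1*2371^1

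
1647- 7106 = - 5459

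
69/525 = 23/175= 0.13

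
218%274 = 218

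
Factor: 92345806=2^1*7^1*  1559^1*4231^1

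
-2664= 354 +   -  3018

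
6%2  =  0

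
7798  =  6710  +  1088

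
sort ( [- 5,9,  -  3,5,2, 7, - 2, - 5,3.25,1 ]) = [ -5,  -  5, - 3, - 2,1 , 2,3.25,5,7, 9] 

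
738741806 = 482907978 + 255833828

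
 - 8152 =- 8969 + 817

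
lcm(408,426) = 28968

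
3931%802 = 723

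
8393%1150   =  343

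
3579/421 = 8 + 211/421= 8.50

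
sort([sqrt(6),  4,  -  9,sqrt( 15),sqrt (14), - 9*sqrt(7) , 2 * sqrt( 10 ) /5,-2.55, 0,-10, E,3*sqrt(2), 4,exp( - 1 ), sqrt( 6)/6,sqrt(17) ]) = [ - 9*sqrt ( 7 ), - 10, - 9,  -  2.55, 0,exp( - 1),sqrt( 6)/6,  2*sqrt( 10) /5,sqrt( 6),E, sqrt( 14), sqrt( 15), 4, 4, sqrt( 17), 3*sqrt(2) ] 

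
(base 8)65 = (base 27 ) 1q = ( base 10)53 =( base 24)25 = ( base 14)3B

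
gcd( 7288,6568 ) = 8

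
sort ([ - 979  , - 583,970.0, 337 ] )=[ - 979, - 583, 337, 970.0]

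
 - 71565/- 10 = 14313/2 =7156.50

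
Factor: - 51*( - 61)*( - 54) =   -  2^1*3^4*17^1*61^1=- 167994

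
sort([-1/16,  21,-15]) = [-15, - 1/16, 21 ]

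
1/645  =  1/645 = 0.00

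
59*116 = 6844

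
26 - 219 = - 193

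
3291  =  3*1097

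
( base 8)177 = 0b1111111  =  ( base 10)127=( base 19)6d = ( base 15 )87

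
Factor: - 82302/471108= - 2^( - 1 )*29^1*83^( - 1 ) = - 29/166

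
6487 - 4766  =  1721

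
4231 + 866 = 5097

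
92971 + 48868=141839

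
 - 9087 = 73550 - 82637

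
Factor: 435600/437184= 2^( - 2 )*3^(  -  1)*5^2*11^1*23^( - 1 ) = 275/276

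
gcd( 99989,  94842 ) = 1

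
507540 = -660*(-769)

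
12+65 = 77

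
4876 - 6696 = -1820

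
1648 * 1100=1812800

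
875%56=35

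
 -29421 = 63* ( - 467) 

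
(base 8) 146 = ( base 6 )250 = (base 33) 33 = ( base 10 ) 102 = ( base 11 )93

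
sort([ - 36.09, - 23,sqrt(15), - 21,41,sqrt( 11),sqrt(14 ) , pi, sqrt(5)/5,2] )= [-36.09, - 23, - 21,sqrt( 5)/5, 2,  pi,sqrt( 11),sqrt(14 ),sqrt(15), 41 ] 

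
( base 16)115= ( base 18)F7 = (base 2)100010101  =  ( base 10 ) 277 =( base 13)184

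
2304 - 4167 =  - 1863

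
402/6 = 67 = 67.00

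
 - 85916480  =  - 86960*988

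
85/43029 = 85/43029 = 0.00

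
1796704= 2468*728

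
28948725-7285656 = 21663069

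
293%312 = 293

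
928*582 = 540096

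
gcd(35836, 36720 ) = 68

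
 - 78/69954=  - 13/11659 = - 0.00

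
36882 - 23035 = 13847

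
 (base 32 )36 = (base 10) 102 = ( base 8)146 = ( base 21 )4i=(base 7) 204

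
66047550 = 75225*878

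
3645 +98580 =102225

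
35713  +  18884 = 54597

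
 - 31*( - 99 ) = 3069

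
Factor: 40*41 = 2^3*5^1*41^1 = 1640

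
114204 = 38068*3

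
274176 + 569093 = 843269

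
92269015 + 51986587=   144255602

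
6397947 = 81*78987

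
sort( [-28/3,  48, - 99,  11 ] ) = [ - 99,-28/3 , 11,48 ] 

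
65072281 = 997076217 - 932003936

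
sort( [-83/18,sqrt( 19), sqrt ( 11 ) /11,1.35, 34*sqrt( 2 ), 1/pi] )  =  [ - 83/18, sqrt( 11)/11,1/pi, 1.35,sqrt(19 ),34*sqrt( 2) ] 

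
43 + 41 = 84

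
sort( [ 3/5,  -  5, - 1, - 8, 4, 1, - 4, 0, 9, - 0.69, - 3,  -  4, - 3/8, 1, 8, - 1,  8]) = [-8, - 5, - 4, - 4 , - 3, - 1, - 1, - 0.69, - 3/8, 0,  3/5, 1, 1, 4,8,  8, 9] 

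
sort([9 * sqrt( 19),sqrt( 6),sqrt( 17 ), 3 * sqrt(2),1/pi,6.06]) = [ 1/pi,  sqrt( 6 ),sqrt( 17 ), 3*sqrt( 2 ), 6.06,9 *sqrt( 19 )]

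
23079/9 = 7693/3 = 2564.33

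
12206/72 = 6103/36 = 169.53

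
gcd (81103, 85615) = 1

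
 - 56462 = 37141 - 93603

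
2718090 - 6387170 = - 3669080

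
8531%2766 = 233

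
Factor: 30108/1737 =2^2*3^( - 1)*13^1=52/3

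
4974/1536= 3 + 61/256 = 3.24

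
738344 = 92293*8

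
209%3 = 2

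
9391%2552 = 1735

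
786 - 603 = 183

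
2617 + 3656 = 6273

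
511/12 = 511/12 = 42.58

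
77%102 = 77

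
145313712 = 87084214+58229498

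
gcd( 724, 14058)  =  2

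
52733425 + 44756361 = 97489786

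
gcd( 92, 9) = 1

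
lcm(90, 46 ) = 2070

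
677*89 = 60253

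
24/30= 4/5 = 0.80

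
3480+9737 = 13217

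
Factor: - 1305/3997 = -3^2*5^1*7^( - 1)*29^1*571^ ( - 1) 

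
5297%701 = 390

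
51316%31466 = 19850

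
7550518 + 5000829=12551347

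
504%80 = 24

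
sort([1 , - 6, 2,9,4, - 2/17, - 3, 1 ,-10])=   [ - 10, - 6, - 3, - 2/17,  1 , 1, 2 , 4,9 ] 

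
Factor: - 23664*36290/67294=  - 429383280/33647 = - 2^4*3^1*5^1*17^1*19^1*29^1*191^1*33647^ ( - 1)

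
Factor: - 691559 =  - 11^1*62869^1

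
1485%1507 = 1485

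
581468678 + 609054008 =1190522686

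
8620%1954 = 804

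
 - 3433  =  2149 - 5582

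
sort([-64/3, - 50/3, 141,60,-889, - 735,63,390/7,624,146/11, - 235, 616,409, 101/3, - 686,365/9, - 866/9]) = [ - 889, - 735 , - 686, - 235,  -  866/9 , - 64/3,-50/3,146/11,101/3 , 365/9, 390/7,60,63,141, 409,616,624]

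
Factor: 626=2^1*313^1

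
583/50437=583/50437 = 0.01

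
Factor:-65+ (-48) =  - 113^1 = - 113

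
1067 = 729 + 338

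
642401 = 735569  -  93168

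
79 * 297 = 23463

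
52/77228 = 13/19307 = 0.00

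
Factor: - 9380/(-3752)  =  2^( - 1 )*5^1 = 5/2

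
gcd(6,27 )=3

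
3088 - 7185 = - 4097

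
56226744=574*97956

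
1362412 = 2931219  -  1568807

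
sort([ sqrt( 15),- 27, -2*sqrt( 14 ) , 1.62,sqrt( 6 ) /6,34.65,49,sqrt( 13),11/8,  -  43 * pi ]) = [-43*pi, - 27,- 2*sqrt(14),sqrt( 6 )/6,  11/8,1.62,sqrt (13 ), sqrt(15 ),34.65,49]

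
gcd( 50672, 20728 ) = 8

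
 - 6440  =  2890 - 9330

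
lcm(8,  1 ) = 8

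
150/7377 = 50/2459=0.02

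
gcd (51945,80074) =1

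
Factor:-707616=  - 2^5*3^5*7^1*13^1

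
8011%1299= 217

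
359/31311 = 359/31311 = 0.01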